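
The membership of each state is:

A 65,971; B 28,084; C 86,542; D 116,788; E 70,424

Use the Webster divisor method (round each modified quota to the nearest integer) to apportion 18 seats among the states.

A 3; B 1; C 4; D 6; E 4

Standard divisor 367809/18 ≈ 20433.833; standard quotas: A 3.229, B 1.374, C 4.235, D 5.715, E 3.446.
Rounding to the nearest integer gives 3, 1, 4, 6, 3 = 17 seats, so the divisor must be adjusted.
With modified divisor 19700: modified quotas A 3.349, B 1.426, C 4.393, D 5.928, E 3.575.
Rounding to the nearest integer: A 3, B 1, C 4, D 6, E 4 (total 18).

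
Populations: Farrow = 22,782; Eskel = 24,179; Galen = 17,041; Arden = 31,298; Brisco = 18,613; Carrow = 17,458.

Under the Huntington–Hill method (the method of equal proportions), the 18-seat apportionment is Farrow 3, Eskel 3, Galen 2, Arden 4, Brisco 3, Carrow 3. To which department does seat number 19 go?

Priority for the next seat is population ÷ (√(s·(s+1))).
Priorities: Farrow 6576.597, Eskel 6979.876, Galen 6956.959, Arden 6998.446, Brisco 5373.110, Carrow 5039.690.
Highest priority: Arden.

Arden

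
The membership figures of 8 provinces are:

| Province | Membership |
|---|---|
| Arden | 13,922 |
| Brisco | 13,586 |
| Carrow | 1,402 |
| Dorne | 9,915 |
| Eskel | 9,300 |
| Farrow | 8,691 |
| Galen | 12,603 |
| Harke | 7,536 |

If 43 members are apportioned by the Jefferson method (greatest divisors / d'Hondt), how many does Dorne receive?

6

Standard divisor 76955/43 ≈ 1789.651; standard quotas: Arden 7.779, Brisco 7.591, Carrow 0.783, Dorne 5.540, Eskel 5.197, Farrow 4.856, Galen 7.042, Harke 4.211.
Rounding down gives 7, 7, 0, 5, 5, 4, 7, 4 = 39 seats, so the divisor must be adjusted.
With modified divisor 1600: modified quotas Arden 8.701, Brisco 8.491, Carrow 0.876, Dorne 6.197, Eskel 5.812, Farrow 5.432, Galen 7.877, Harke 4.710.
Rounding down: Arden 8, Brisco 8, Carrow 0, Dorne 6, Eskel 5, Farrow 5, Galen 7, Harke 4 (total 43).
Dorne receives 6.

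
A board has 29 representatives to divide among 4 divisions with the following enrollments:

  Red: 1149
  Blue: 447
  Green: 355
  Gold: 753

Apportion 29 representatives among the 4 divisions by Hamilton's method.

Red: 12; Blue: 5; Green: 4; Gold: 8

Total 2704; standard divisor 2704/29 ≈ 93.241.
Standard quotas: Red 12.323, Blue 4.794, Green 3.807, Gold 8.076.
Lower quotas: Red 12, Blue 4, Green 3, Gold 8 (sum 27, leaving 2 seats).
Remainders in descending order: Green 0.807, Blue 0.794, Red 0.323, Gold 0.076.
Largest remainders: Green, Blue receive the extra seats.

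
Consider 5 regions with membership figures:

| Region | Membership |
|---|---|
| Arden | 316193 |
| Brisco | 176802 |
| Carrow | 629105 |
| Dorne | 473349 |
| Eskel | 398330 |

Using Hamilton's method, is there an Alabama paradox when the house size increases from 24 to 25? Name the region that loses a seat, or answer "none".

At 24 seats: Arden 4, Brisco 2, Carrow 7, Dorne 6, Eskel 5.
At 25 seats: Arden 4, Brisco 2, Carrow 8, Dorne 6, Eskel 5.
No region's allocation decreased.

none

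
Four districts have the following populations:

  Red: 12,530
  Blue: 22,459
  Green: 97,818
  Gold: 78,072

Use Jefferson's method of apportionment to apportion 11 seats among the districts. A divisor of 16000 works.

Red=0, Blue=1, Green=6, Gold=4

With modified divisor 16000: modified quotas Red 0.783, Blue 1.404, Green 6.114, Gold 4.880.
Rounding down: Red 0, Blue 1, Green 6, Gold 4 (total 11).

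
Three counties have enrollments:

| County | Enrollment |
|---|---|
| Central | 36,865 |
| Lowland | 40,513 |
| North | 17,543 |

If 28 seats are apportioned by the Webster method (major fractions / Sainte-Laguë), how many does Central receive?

Standard divisor 94921/28 ≈ 3390.036; standard quotas: Central 10.875, Lowland 11.951, North 5.175.
Rounding to the nearest integer gives Central 11, Lowland 12, North 5 — total 28, matching the house size, so no adjustment is needed.
Central receives 11.

11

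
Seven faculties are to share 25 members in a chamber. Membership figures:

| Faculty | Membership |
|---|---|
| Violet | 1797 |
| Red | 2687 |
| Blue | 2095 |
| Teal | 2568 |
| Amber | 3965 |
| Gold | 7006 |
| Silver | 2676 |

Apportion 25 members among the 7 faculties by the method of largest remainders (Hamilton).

Violet 2; Red 3; Blue 2; Teal 3; Amber 4; Gold 8; Silver 3

Total 22794; standard divisor 22794/25 ≈ 911.76.
Standard quotas: Violet 1.9709, Red 2.9470, Blue 2.2978, Teal 2.8165, Amber 4.3487, Gold 7.6840, Silver 2.9350.
Lower quotas: Violet 1, Red 2, Blue 2, Teal 2, Amber 4, Gold 7, Silver 2 (sum 20, leaving 5 seats).
Remainders in descending order: Violet 0.9709, Red 0.9470, Silver 0.9350, Teal 0.8165, Gold 0.6840, Amber 0.3487, Blue 0.2978.
Largest remainders: Violet, Red, Silver, Teal, Gold receive the extra seats.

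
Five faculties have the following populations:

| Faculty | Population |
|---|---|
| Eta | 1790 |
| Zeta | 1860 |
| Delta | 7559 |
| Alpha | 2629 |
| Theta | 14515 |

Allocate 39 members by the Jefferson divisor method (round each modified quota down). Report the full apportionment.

Eta=2; Zeta=2; Delta=11; Alpha=3; Theta=21

Standard divisor 28353/39 ≈ 727; standard quotas: Eta 2.462, Zeta 2.558, Delta 10.398, Alpha 3.616, Theta 19.966.
Rounding down gives 2, 2, 10, 3, 19 = 36 seats, so the divisor must be adjusted.
With modified divisor 670: modified quotas Eta 2.672, Zeta 2.776, Delta 11.282, Alpha 3.924, Theta 21.664.
Rounding down: Eta 2, Zeta 2, Delta 11, Alpha 3, Theta 21 (total 39).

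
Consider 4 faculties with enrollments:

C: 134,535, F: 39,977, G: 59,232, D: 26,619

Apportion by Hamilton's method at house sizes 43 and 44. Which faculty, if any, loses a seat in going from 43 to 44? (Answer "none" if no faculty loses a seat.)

none

At 43 seats: C 22, F 7, G 10, D 4.
At 44 seats: C 23, F 7, G 10, D 4.
No faculty's allocation decreased.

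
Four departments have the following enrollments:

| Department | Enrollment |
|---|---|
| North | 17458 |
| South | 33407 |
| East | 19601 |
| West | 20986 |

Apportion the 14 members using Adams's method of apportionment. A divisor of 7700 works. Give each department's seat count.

North: 3; South: 5; East: 3; West: 3

With modified divisor 7700: modified quotas North 2.267, South 4.339, East 2.546, West 2.725.
Rounding up: North 3, South 5, East 3, West 3 (total 14).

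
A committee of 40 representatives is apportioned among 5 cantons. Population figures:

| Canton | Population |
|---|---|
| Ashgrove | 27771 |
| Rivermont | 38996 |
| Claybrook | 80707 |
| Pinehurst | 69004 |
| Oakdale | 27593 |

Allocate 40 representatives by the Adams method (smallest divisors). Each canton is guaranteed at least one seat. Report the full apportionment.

Standard divisor 244071/40 ≈ 6101.775; standard quotas: Ashgrove 4.551, Rivermont 6.391, Claybrook 13.227, Pinehurst 11.309, Oakdale 4.522.
Rounding up gives 5, 7, 14, 12, 5 = 43 seats, so the divisor must be adjusted.
With modified divisor 6600: modified quotas Ashgrove 4.208, Rivermont 5.908, Claybrook 12.228, Pinehurst 10.455, Oakdale 4.181.
Rounding up: Ashgrove 5, Rivermont 6, Claybrook 13, Pinehurst 11, Oakdale 5 (total 40).

Ashgrove: 5, Rivermont: 6, Claybrook: 13, Pinehurst: 11, Oakdale: 5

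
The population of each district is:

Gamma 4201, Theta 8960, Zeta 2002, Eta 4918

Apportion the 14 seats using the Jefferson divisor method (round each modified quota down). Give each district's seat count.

Gamma: 3; Theta: 7; Zeta: 1; Eta: 3

Standard divisor 20081/14 ≈ 1434.357; standard quotas: Gamma 2.929, Theta 6.247, Zeta 1.396, Eta 3.429.
Rounding down gives 2, 6, 1, 3 = 12 seats, so the divisor must be adjusted.
With modified divisor 1250: modified quotas Gamma 3.361, Theta 7.168, Zeta 1.602, Eta 3.934.
Rounding down: Gamma 3, Theta 7, Zeta 1, Eta 3 (total 14).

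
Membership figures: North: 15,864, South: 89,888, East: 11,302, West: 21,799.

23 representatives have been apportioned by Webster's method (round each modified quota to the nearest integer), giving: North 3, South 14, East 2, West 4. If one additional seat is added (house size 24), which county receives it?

South

Priority for the next seat is population ÷ (current seats + 0.5).
Priorities: North 4532.571, South 6199.172, East 4520.800, West 4844.222.
Highest priority: South.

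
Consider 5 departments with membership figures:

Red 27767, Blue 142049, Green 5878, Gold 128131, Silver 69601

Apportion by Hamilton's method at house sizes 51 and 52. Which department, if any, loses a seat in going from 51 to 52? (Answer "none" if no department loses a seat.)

At 51 seats: Red 4, Blue 19, Green 1, Gold 17, Silver 10.
At 52 seats: Red 4, Blue 20, Green 1, Gold 18, Silver 9.
Silver drops from 10 to 9.

Silver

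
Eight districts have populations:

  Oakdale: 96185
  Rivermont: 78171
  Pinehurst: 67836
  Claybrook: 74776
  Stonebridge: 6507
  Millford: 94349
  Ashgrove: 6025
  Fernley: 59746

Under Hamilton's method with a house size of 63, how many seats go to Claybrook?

The standard divisor is 483595/63 ≈ 7676.111.
Standard quotas: Oakdale 12.5304, Rivermont 10.1837, Pinehurst 8.8373, Claybrook 9.7414, Stonebridge 0.8477, Millford 12.2912, Ashgrove 0.7849, Fernley 7.7834.
Lower quotas: Oakdale 12, Rivermont 10, Pinehurst 8, Claybrook 9, Stonebridge 0, Millford 12, Ashgrove 0, Fernley 7 (sum 58, leaving 5 seats).
Remainders in descending order: Stonebridge 0.8477, Pinehurst 0.8373, Ashgrove 0.7849, Fernley 0.7834, Claybrook 0.7414, Oakdale 0.5304, Millford 0.2912, Rivermont 0.1837.
Largest remainders: Stonebridge, Pinehurst, Ashgrove, Fernley, Claybrook receive the extra seats.
Claybrook receives 10.

10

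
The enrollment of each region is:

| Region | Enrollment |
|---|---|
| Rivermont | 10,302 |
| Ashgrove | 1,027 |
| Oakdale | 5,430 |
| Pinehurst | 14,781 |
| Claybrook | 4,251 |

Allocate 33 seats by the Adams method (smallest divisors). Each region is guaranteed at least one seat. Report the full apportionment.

Rivermont 10, Ashgrove 1, Oakdale 5, Pinehurst 13, Claybrook 4

Standard divisor 35791/33 ≈ 1084.576; standard quotas: Rivermont 9.499, Ashgrove 0.947, Oakdale 5.007, Pinehurst 13.628, Claybrook 3.920.
Rounding up gives 10, 1, 6, 14, 4 = 35 seats, so the divisor must be adjusted.
With modified divisor 1140: modified quotas Rivermont 9.037, Ashgrove 0.901, Oakdale 4.763, Pinehurst 12.966, Claybrook 3.729.
Rounding up: Rivermont 10, Ashgrove 1, Oakdale 5, Pinehurst 13, Claybrook 4 (total 33).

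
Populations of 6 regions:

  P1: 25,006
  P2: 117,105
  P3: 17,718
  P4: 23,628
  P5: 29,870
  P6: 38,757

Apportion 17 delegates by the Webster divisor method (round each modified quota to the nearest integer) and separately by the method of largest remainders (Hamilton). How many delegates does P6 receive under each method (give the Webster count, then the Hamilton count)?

2 and 3

Webster: P1 2, P2 8, P3 1, P4 2, P5 2, P6 2.
Hamilton: P1 2, P2 8, P3 1, P4 1, P5 2, P6 3.
P6 gets 2 under Webster and 3 under Hamilton.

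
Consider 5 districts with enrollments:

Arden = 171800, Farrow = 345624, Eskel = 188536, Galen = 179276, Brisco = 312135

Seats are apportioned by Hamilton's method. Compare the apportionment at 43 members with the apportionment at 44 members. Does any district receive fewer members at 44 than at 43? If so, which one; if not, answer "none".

none

At 43 seats: Arden 6, Farrow 12, Eskel 7, Galen 7, Brisco 11.
At 44 seats: Arden 6, Farrow 13, Eskel 7, Galen 7, Brisco 11.
No district's allocation decreased.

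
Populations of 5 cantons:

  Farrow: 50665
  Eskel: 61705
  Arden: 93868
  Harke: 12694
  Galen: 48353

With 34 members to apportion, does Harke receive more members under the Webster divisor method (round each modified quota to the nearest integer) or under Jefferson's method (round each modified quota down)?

Webster: Farrow 6, Eskel 8, Arden 12, Harke 2, Galen 6.
Jefferson: Farrow 7, Eskel 8, Arden 12, Harke 1, Galen 6.
Harke gets 2 under Webster and 1 under Jefferson.

Webster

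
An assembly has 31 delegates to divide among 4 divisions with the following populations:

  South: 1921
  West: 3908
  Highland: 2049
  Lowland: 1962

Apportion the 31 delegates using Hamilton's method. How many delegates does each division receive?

Standard divisor: 9840 ÷ 31 ≈ 317.419.
Standard quotas: South 6.052, West 12.312, Highland 6.455, Lowland 6.181.
Lower quotas: South 6, West 12, Highland 6, Lowland 6 (sum 30, leaving 1 seat).
Remainders in descending order: Highland 0.455, West 0.312, Lowland 0.181, South 0.052.
The surplus seat goes to Highland.

South 6; West 12; Highland 7; Lowland 6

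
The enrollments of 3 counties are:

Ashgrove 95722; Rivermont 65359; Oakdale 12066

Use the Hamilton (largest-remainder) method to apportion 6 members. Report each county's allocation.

Ashgrove 3, Rivermont 2, Oakdale 1

Standard divisor: 173147 ÷ 6 ≈ 28857.833.
Standard quotas: Ashgrove 3.3170, Rivermont 2.2649, Oakdale 0.4181.
Lower quotas: Ashgrove 3, Rivermont 2, Oakdale 0 (sum 5, leaving 1 seat).
Remainders in descending order: Oakdale 0.4181, Ashgrove 0.3170, Rivermont 0.2649.
Largest remainder: Oakdale receives the extra seat.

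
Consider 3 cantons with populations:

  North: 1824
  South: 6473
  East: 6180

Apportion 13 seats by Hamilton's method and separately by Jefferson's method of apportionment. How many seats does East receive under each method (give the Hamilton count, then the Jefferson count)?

Hamilton: North 2, South 6, East 5.
Jefferson: North 1, South 6, East 6.
East gets 5 under Hamilton and 6 under Jefferson.

5 and 6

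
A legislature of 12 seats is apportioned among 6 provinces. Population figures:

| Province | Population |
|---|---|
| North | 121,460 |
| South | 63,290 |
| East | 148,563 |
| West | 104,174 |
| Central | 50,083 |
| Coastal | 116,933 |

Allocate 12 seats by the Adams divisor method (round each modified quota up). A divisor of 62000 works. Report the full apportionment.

North 2; South 2; East 3; West 2; Central 1; Coastal 2

With modified divisor 62000: modified quotas North 1.959, South 1.021, East 2.396, West 1.680, Central 0.808, Coastal 1.886.
Rounding up: North 2, South 2, East 3, West 2, Central 1, Coastal 2 (total 12).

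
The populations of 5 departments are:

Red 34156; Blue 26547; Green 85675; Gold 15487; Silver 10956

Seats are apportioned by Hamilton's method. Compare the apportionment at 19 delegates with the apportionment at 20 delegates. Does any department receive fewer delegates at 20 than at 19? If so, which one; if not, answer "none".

none

At 19 seats: Red 4, Blue 3, Green 9, Gold 2, Silver 1.
At 20 seats: Red 4, Blue 3, Green 10, Gold 2, Silver 1.
No department's allocation decreased.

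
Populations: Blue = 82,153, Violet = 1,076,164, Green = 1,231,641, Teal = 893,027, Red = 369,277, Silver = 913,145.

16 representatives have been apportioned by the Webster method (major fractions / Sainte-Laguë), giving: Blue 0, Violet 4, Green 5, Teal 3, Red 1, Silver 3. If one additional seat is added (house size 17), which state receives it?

Silver

Priority for the next seat is population ÷ (current seats + 0.5).
Priorities: Blue 164306.000, Violet 239147.556, Green 223934.727, Teal 255150.571, Red 246184.667, Silver 260898.571.
Highest priority: Silver.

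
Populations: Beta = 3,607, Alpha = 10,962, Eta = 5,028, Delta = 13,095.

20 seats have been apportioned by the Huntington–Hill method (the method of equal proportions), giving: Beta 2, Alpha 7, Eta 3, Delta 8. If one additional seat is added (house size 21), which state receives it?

Priority for the next seat is population ÷ (√(s·(s+1))).
Priorities: Beta 1472.552, Alpha 1464.859, Eta 1451.459, Delta 1543.261.
Highest priority: Delta.

Delta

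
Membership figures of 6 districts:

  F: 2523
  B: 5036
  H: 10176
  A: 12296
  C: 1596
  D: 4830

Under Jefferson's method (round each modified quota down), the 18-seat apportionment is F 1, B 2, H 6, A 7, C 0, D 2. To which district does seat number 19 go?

B

Priority for the next seat is population ÷ (current seats + 1).
Priorities: F 1261.500, B 1678.667, H 1453.714, A 1537.000, C 1596.000, D 1610.000.
Highest priority: B.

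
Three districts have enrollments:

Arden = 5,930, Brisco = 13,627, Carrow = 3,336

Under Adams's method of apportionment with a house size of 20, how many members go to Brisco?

12

Standard divisor 22893/20 ≈ 1144.65; standard quotas: Arden 5.181, Brisco 11.905, Carrow 2.914.
Rounding up gives 6, 12, 3 = 21 seats, so the divisor must be adjusted.
With modified divisor 1200: modified quotas Arden 4.942, Brisco 11.356, Carrow 2.780.
Rounding up: Arden 5, Brisco 12, Carrow 3 (total 20).
Brisco receives 12.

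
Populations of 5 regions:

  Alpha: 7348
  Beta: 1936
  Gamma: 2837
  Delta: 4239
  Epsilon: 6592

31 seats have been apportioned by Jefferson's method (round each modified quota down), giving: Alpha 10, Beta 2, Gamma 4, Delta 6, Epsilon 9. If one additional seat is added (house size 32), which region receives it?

Alpha

Priority for the next seat is population ÷ (current seats + 1).
Priorities: Alpha 668.000, Beta 645.333, Gamma 567.400, Delta 605.571, Epsilon 659.200.
Highest priority: Alpha.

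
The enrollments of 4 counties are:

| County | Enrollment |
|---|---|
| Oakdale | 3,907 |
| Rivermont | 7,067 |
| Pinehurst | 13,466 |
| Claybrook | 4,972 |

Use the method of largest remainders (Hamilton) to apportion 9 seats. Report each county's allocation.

Oakdale 1; Rivermont 2; Pinehurst 4; Claybrook 2

Total 29412; standard divisor 29412/9 = 3268.
Standard quotas: Oakdale 1.1955, Rivermont 2.1625, Pinehurst 4.1206, Claybrook 1.5214.
Lower quotas: Oakdale 1, Rivermont 2, Pinehurst 4, Claybrook 1 (sum 8, leaving 1 seat).
Remainders in descending order: Claybrook 0.5214, Oakdale 0.1955, Rivermont 0.1625, Pinehurst 0.1206.
Largest remainder: Claybrook receives the extra seat.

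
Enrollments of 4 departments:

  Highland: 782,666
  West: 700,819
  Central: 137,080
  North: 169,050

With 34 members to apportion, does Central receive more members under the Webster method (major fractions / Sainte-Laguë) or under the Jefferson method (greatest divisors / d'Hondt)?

Webster: Highland 15, West 13, Central 3, North 3.
Jefferson: Highland 15, West 14, Central 2, North 3.
Central gets 3 under Webster and 2 under Jefferson.

Webster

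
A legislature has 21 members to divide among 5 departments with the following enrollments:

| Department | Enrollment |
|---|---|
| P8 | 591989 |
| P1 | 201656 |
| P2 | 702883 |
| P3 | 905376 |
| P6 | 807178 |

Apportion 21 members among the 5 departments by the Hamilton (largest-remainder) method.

Total 3209082; standard divisor 3209082/21 ≈ 152813.429.
Standard quotas: P8 3.8739, P1 1.3196, P2 4.5996, P3 5.9247, P6 5.2821.
Lower quotas: P8 3, P1 1, P2 4, P3 5, P6 5 (sum 18, leaving 3 seats).
Remainders in descending order: P3 0.9247, P8 0.8739, P2 0.5996, P1 0.3196, P6 0.2821.
The surplus seats go to P3, P8, P2.

P8 4, P1 1, P2 5, P3 6, P6 5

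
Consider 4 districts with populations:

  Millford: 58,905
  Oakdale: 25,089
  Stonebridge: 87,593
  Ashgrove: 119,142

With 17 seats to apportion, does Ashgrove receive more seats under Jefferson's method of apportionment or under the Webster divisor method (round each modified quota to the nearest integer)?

Jefferson: Millford 3, Oakdale 1, Stonebridge 5, Ashgrove 8.
Webster: Millford 4, Oakdale 1, Stonebridge 5, Ashgrove 7.
Ashgrove gets 8 under Jefferson and 7 under Webster.

Jefferson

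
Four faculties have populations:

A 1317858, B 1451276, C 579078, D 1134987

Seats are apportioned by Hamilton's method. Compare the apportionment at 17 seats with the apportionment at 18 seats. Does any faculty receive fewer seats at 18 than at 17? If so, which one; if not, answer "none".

none

At 17 seats: A 5, B 6, C 2, D 4.
At 18 seats: A 5, B 6, C 2, D 5.
No faculty's allocation decreased.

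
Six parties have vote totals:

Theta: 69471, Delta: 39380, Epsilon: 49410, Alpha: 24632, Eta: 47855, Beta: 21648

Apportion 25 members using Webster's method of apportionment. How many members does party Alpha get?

Standard divisor 252396/25 ≈ 10095.84; standard quotas: Theta 6.881, Delta 3.901, Epsilon 4.894, Alpha 2.440, Eta 4.740, Beta 2.144.
Rounding to the nearest integer gives Theta 7, Delta 4, Epsilon 5, Alpha 2, Eta 5, Beta 2 — total 25, matching the house size, so no adjustment is needed.
Alpha receives 2.

2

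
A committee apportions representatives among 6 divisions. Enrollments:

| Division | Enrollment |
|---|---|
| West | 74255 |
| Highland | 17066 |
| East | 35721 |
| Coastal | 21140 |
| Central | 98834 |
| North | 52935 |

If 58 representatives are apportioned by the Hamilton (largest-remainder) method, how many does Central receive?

19

The standard divisor is 299951/58 ≈ 5171.569.
Standard quotas: West 14.3583, Highland 3.3000, East 6.9072, Coastal 4.0877, Central 19.1110, North 10.2358.
Lower quotas: West 14, Highland 3, East 6, Coastal 4, Central 19, North 10 (sum 56, leaving 2 seats).
Remainders in descending order: East 0.9072, West 0.3583, Highland 0.3000, North 0.2358, Central 0.1110, Coastal 0.0877.
Largest remainders: East, West receive the extra seats.
Central receives 19.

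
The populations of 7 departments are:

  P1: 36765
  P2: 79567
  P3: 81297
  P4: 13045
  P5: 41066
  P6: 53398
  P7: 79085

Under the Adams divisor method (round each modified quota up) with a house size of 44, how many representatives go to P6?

Standard divisor 384223/44 ≈ 8732.341; standard quotas: P1 4.210, P2 9.112, P3 9.310, P4 1.494, P5 4.703, P6 6.115, P7 9.057.
Rounding up gives 5, 10, 10, 2, 5, 7, 10 = 49 seats, so the divisor must be adjusted.
With modified divisor 9500: modified quotas P1 3.870, P2 8.375, P3 8.558, P4 1.373, P5 4.323, P6 5.621, P7 8.325.
Rounding up: P1 4, P2 9, P3 9, P4 2, P5 5, P6 6, P7 9 (total 44).
P6 receives 6.

6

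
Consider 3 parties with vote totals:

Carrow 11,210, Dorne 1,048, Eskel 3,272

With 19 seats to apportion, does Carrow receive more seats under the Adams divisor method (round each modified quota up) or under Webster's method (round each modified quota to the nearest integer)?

Webster

Adams: Carrow 13, Dorne 2, Eskel 4.
Webster: Carrow 14, Dorne 1, Eskel 4.
Carrow gets 13 under Adams and 14 under Webster.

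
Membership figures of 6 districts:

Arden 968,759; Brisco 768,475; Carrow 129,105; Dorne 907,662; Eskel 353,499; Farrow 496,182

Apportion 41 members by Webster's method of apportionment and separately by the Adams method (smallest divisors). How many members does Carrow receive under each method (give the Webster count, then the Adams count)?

Webster: Arden 11, Brisco 9, Carrow 1, Dorne 10, Eskel 4, Farrow 6.
Adams: Arden 11, Brisco 8, Carrow 2, Dorne 10, Eskel 4, Farrow 6.
Carrow gets 1 under Webster and 2 under Adams.

1 and 2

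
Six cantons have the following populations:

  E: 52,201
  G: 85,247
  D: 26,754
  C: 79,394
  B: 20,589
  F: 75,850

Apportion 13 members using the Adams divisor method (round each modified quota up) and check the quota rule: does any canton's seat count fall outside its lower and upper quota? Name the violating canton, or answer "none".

none

Standard quotas: E 1.996, G 3.259, D 1.023, C 3.035, B 0.787, F 2.900.
Adams allocation: E 2, G 3, D 1, C 3, B 1, F 3.
Every allocation lies between the lower and upper quota.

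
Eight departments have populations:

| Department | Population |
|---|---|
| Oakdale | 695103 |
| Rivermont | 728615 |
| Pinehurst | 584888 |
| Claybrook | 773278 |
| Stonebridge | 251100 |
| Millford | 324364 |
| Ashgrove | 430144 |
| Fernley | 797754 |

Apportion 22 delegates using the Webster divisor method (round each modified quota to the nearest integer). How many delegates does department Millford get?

Standard divisor 4585246/22 ≈ 208420.273; standard quotas: Oakdale 3.335, Rivermont 3.496, Pinehurst 2.806, Claybrook 3.710, Stonebridge 1.205, Millford 1.556, Ashgrove 2.064, Fernley 3.828.
Rounding to the nearest integer gives Oakdale 3, Rivermont 3, Pinehurst 3, Claybrook 4, Stonebridge 1, Millford 2, Ashgrove 2, Fernley 4 — total 22, matching the house size, so no adjustment is needed.
Millford receives 2.

2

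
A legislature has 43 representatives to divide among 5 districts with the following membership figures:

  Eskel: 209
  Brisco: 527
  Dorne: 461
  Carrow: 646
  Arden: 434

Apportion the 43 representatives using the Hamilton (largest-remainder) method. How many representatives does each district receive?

Eskel: 4, Brisco: 10, Dorne: 9, Carrow: 12, Arden: 8

The standard divisor is 2277/43 ≈ 52.953.
Standard quotas: Eskel 3.947, Brisco 9.952, Dorne 8.706, Carrow 12.199, Arden 8.196.
Lower quotas: Eskel 3, Brisco 9, Dorne 8, Carrow 12, Arden 8 (sum 40, leaving 3 seats).
Remainders in descending order: Brisco 0.952, Eskel 0.947, Dorne 0.706, Carrow 0.199, Arden 0.196.
Largest remainders: Brisco, Eskel, Dorne receive the extra seats.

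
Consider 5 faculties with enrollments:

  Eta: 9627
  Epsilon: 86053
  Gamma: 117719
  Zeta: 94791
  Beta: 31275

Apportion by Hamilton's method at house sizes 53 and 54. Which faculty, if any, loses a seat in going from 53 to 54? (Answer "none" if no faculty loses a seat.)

Eta

At 53 seats: Eta 2, Epsilon 13, Gamma 18, Zeta 15, Beta 5.
At 54 seats: Eta 1, Epsilon 14, Gamma 19, Zeta 15, Beta 5.
Eta drops from 2 to 1.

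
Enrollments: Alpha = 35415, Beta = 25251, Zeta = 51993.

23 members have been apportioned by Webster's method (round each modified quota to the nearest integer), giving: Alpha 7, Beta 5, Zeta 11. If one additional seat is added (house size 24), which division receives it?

Priority for the next seat is population ÷ (current seats + 0.5).
Priorities: Alpha 4722.000, Beta 4591.091, Zeta 4521.130.
Highest priority: Alpha.

Alpha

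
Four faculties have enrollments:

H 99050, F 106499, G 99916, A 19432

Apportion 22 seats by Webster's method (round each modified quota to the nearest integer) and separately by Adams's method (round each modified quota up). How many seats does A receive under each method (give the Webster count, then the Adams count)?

1 and 2

Webster: H 7, F 7, G 7, A 1.
Adams: H 6, F 7, G 7, A 2.
A gets 1 under Webster and 2 under Adams.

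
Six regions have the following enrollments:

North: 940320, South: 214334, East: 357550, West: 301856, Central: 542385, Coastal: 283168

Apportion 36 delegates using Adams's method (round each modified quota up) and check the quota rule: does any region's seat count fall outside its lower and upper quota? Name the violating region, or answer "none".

none

Standard quotas: North 12.824, South 2.923, East 4.876, West 4.117, Central 7.397, Coastal 3.862.
Adams allocation: North 13, South 3, East 5, West 4, Central 7, Coastal 4.
Every allocation lies between the lower and upper quota.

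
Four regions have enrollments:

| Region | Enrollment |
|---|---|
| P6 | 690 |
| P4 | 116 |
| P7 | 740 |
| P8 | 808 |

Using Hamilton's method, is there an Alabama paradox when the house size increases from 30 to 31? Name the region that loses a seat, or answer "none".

P4

At 30 seats: P6 9, P4 2, P7 9, P8 10.
At 31 seats: P6 9, P4 1, P7 10, P8 11.
P4 drops from 2 to 1.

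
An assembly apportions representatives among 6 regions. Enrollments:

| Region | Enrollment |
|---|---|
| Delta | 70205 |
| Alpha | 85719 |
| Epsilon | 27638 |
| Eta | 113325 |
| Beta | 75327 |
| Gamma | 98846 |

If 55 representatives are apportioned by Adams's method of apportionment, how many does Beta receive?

Standard divisor 471060/55 ≈ 8564.727; standard quotas: Delta 8.197, Alpha 10.008, Epsilon 3.227, Eta 13.232, Beta 8.795, Gamma 11.541.
Rounding up gives 9, 11, 4, 14, 9, 12 = 59 seats, so the divisor must be adjusted.
With modified divisor 9100: modified quotas Delta 7.715, Alpha 9.420, Epsilon 3.037, Eta 12.453, Beta 8.278, Gamma 10.862.
Rounding up: Delta 8, Alpha 10, Epsilon 4, Eta 13, Beta 9, Gamma 11 (total 55).
Beta receives 9.

9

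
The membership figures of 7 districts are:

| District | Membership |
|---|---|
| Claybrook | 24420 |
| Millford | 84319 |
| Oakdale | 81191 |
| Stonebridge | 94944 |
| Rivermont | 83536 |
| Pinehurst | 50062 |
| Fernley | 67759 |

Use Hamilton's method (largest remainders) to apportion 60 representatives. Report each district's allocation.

Standard divisor: 486231 ÷ 60 ≈ 8103.85.
Standard quotas: Claybrook 3.0134, Millford 10.4048, Oakdale 10.0188, Stonebridge 11.7159, Rivermont 10.3082, Pinehurst 6.1776, Fernley 8.3613.
Lower quotas: Claybrook 3, Millford 10, Oakdale 10, Stonebridge 11, Rivermont 10, Pinehurst 6, Fernley 8 (sum 58, leaving 2 seats).
Remainders in descending order: Stonebridge 0.7159, Millford 0.4048, Fernley 0.3613, Rivermont 0.3082, Pinehurst 0.1776, Oakdale 0.0188, Claybrook 0.0134.
The surplus seats go to Stonebridge, Millford.

Claybrook 3, Millford 11, Oakdale 10, Stonebridge 12, Rivermont 10, Pinehurst 6, Fernley 8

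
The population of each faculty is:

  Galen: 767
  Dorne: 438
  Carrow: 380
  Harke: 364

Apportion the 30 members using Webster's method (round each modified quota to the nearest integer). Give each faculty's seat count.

Standard divisor 1949/30 ≈ 64.967; standard quotas: Galen 11.806, Dorne 6.742, Carrow 5.849, Harke 5.603.
Rounding to the nearest integer gives 12, 7, 6, 6 = 31 seats, so the divisor must be adjusted.
With modified divisor 66.44: modified quotas Galen 11.544, Dorne 6.592, Carrow 5.719, Harke 5.479.
Rounding to the nearest integer: Galen 12, Dorne 7, Carrow 6, Harke 5 (total 30).

Galen: 12; Dorne: 7; Carrow: 6; Harke: 5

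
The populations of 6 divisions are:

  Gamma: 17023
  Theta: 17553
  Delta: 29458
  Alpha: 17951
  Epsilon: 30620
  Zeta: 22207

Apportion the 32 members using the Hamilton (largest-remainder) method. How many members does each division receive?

Gamma=4, Theta=4, Delta=7, Alpha=4, Epsilon=7, Zeta=6

Standard divisor: 134812 ÷ 32 ≈ 4212.875.
Standard quotas: Gamma 4.0407, Theta 4.1665, Delta 6.9924, Alpha 4.2610, Epsilon 7.2682, Zeta 5.2712.
Lower quotas: Gamma 4, Theta 4, Delta 6, Alpha 4, Epsilon 7, Zeta 5 (sum 30, leaving 2 seats).
Remainders in descending order: Delta 0.9924, Zeta 0.2712, Epsilon 0.2682, Alpha 0.2610, Theta 0.1665, Gamma 0.0407.
The surplus seats go to Delta, Zeta.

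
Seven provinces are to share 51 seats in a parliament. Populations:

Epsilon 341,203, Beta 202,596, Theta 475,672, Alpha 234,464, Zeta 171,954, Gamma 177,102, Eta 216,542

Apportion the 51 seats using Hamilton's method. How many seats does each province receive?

The standard divisor is 1819533/51 ≈ 35677.118.
Standard quotas: Epsilon 9.5636, Beta 5.6786, Theta 13.3327, Alpha 6.5718, Zeta 4.8197, Gamma 4.9640, Eta 6.0695.
Lower quotas: Epsilon 9, Beta 5, Theta 13, Alpha 6, Zeta 4, Gamma 4, Eta 6 (sum 47, leaving 4 seats).
Remainders in descending order: Gamma 0.9640, Zeta 0.8197, Beta 0.6786, Alpha 0.5718, Epsilon 0.5636, Theta 0.3327, Eta 0.0695.
Largest remainders: Gamma, Zeta, Beta, Alpha receive the extra seats.

Epsilon: 9, Beta: 6, Theta: 13, Alpha: 7, Zeta: 5, Gamma: 5, Eta: 6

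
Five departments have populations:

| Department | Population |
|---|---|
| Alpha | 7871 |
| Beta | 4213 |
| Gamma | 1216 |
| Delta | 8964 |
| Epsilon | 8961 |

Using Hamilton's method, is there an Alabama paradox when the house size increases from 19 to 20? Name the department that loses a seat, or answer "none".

At 19 seats: Alpha 5, Beta 3, Gamma 1, Delta 5, Epsilon 5.
At 20 seats: Alpha 5, Beta 2, Gamma 1, Delta 6, Epsilon 6.
Beta drops from 3 to 2.

Beta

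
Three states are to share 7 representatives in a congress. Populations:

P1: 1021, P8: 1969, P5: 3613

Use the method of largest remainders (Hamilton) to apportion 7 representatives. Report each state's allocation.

Total 6603; standard divisor 6603/7 ≈ 943.286.
Standard quotas: P1 1.082, P8 2.087, P5 3.830.
Lower quotas: P1 1, P8 2, P5 3 (sum 6, leaving 1 seat).
Remainders in descending order: P5 0.830, P8 0.087, P1 0.082.
The surplus seat goes to P5.

P1: 1, P8: 2, P5: 4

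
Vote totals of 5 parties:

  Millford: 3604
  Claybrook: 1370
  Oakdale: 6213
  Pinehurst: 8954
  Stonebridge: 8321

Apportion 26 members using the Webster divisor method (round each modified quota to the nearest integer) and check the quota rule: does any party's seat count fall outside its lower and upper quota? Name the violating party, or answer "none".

Standard quotas: Millford 3.292, Claybrook 1.251, Oakdale 5.676, Pinehurst 8.179, Stonebridge 7.601.
Webster allocation: Millford 3, Claybrook 1, Oakdale 6, Pinehurst 8, Stonebridge 8.
Every allocation lies between the lower and upper quota.

none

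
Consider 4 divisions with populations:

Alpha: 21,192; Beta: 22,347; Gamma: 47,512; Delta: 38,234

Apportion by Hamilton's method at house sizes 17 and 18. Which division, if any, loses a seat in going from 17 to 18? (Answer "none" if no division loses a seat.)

none

At 17 seats: Alpha 3, Beta 3, Gamma 6, Delta 5.
At 18 seats: Alpha 3, Beta 3, Gamma 7, Delta 5.
No division's allocation decreased.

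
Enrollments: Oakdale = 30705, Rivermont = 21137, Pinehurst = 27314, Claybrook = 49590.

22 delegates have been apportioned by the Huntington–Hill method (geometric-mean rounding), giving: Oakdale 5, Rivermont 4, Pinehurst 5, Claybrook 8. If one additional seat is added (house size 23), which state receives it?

Priority for the next seat is population ÷ (√(s·(s+1))).
Priorities: Oakdale 5605.940, Rivermont 4726.377, Pinehurst 4986.831, Claybrook 5844.238.
Highest priority: Claybrook.

Claybrook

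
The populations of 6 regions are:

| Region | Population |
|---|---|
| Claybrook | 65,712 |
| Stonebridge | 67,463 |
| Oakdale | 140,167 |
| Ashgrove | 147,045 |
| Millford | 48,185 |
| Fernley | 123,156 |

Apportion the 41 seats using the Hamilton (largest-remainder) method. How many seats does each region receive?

Standard divisor: 591728 ÷ 41 ≈ 14432.39.
Standard quotas: Claybrook 4.5531, Stonebridge 4.6744, Oakdale 9.7120, Ashgrove 10.1885, Millford 3.3387, Fernley 8.5333.
Lower quotas: Claybrook 4, Stonebridge 4, Oakdale 9, Ashgrove 10, Millford 3, Fernley 8 (sum 38, leaving 3 seats).
Remainders in descending order: Oakdale 0.7120, Stonebridge 0.6744, Claybrook 0.5531, Fernley 0.5333, Millford 0.3387, Ashgrove 0.1885.
The surplus seats go to Oakdale, Stonebridge, Claybrook.

Claybrook 5, Stonebridge 5, Oakdale 10, Ashgrove 10, Millford 3, Fernley 8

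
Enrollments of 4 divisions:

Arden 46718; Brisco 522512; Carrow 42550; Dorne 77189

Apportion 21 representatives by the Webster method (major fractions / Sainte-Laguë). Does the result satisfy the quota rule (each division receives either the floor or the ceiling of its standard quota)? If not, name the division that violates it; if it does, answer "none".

Brisco

Standard quotas: Arden 1.424, Brisco 15.926, Carrow 1.297, Dorne 2.353.
Webster allocation: Arden 1, Brisco 17, Carrow 1, Dorne 2.
Brisco has quota 15.926 (lower 15, upper 16) but receives 17 — outside the quota interval.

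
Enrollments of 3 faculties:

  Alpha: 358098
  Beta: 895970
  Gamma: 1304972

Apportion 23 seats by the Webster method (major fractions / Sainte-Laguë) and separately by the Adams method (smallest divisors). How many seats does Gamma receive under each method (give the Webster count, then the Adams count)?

12 and 11

Webster: Alpha 3, Beta 8, Gamma 12.
Adams: Alpha 4, Beta 8, Gamma 11.
Gamma gets 12 under Webster and 11 under Adams.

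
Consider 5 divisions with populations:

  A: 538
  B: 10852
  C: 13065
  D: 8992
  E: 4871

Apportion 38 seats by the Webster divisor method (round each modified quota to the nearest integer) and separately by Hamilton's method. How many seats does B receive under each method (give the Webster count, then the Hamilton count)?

Webster: A 1, B 10, C 13, D 9, E 5.
Hamilton: A 0, B 11, C 13, D 9, E 5.
B gets 10 under Webster and 11 under Hamilton.

10 and 11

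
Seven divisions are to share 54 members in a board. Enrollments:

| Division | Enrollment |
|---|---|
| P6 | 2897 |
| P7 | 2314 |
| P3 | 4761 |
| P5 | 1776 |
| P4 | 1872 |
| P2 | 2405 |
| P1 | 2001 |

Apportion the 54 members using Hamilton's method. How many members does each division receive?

P6 9, P7 7, P3 14, P5 5, P4 6, P2 7, P1 6

The standard divisor is 18026/54 ≈ 333.815.
Standard quotas: P6 8.678, P7 6.932, P3 14.262, P5 5.320, P4 5.608, P2 7.205, P1 5.994.
Lower quotas: P6 8, P7 6, P3 14, P5 5, P4 5, P2 7, P1 5 (sum 50, leaving 4 seats).
Remainders in descending order: P1 0.994, P7 0.932, P6 0.678, P4 0.608, P5 0.320, P3 0.262, P2 0.205.
Largest remainders: P1, P7, P6, P4 receive the extra seats.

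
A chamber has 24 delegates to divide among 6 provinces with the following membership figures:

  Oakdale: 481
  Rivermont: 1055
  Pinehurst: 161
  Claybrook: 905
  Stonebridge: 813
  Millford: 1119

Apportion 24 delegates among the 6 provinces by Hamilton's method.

Standard divisor: 4534 ÷ 24 ≈ 188.917.
Standard quotas: Oakdale 2.546, Rivermont 5.584, Pinehurst 0.852, Claybrook 4.790, Stonebridge 4.303, Millford 5.923.
Lower quotas: Oakdale 2, Rivermont 5, Pinehurst 0, Claybrook 4, Stonebridge 4, Millford 5 (sum 20, leaving 4 seats).
Remainders in descending order: Millford 0.923, Pinehurst 0.852, Claybrook 0.790, Rivermont 0.584, Oakdale 0.546, Stonebridge 0.303.
Largest remainders: Millford, Pinehurst, Claybrook, Rivermont receive the extra seats.

Oakdale: 2, Rivermont: 6, Pinehurst: 1, Claybrook: 5, Stonebridge: 4, Millford: 6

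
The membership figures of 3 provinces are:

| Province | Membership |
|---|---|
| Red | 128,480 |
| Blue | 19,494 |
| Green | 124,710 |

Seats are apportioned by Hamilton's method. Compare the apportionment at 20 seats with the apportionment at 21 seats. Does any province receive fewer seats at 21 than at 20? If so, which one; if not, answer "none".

At 20 seats: Red 9, Blue 2, Green 9.
At 21 seats: Red 10, Blue 1, Green 10.
Blue drops from 2 to 1.

Blue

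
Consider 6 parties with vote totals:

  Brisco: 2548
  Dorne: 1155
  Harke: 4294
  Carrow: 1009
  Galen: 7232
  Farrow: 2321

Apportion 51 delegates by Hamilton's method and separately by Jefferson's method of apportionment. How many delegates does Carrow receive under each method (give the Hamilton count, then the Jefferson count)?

Hamilton: Brisco 7, Dorne 3, Harke 12, Carrow 3, Galen 20, Farrow 6.
Jefferson: Brisco 7, Dorne 3, Harke 12, Carrow 2, Galen 21, Farrow 6.
Carrow gets 3 under Hamilton and 2 under Jefferson.

3 and 2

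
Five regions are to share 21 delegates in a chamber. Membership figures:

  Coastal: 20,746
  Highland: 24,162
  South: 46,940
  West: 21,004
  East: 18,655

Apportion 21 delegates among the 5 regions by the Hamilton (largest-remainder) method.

Coastal=3, Highland=4, South=8, West=3, East=3

The standard divisor is 131507/21 ≈ 6262.238.
Standard quotas: Coastal 3.3129, Highland 3.8584, South 7.4957, West 3.3541, East 2.9790.
Lower quotas: Coastal 3, Highland 3, South 7, West 3, East 2 (sum 18, leaving 3 seats).
Remainders in descending order: East 0.9790, Highland 0.8584, South 0.4957, West 0.3541, Coastal 0.3129.
The surplus seats go to East, Highland, South.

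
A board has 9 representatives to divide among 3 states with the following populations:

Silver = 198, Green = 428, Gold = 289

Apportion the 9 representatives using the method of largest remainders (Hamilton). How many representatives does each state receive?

The standard divisor is 915/9 ≈ 101.667.
Standard quotas: Silver 1.948, Green 4.210, Gold 2.843.
Lower quotas: Silver 1, Green 4, Gold 2 (sum 7, leaving 2 seats).
Remainders in descending order: Silver 0.948, Gold 0.843, Green 0.210.
The surplus seats go to Silver, Gold.

Silver: 2, Green: 4, Gold: 3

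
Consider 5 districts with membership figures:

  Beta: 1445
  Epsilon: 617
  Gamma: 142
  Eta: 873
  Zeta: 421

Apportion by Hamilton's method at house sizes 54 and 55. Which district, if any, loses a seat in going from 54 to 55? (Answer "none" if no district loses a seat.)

At 54 seats: Beta 22, Epsilon 10, Gamma 2, Eta 13, Zeta 7.
At 55 seats: Beta 23, Epsilon 10, Gamma 2, Eta 14, Zeta 6.
Zeta drops from 7 to 6.

Zeta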